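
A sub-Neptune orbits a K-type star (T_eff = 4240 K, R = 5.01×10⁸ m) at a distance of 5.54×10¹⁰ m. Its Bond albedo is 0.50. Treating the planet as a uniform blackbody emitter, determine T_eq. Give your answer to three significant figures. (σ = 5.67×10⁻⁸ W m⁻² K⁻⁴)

T_eq ≈ 240 K

L = 4πR_⋆²σT_⋆⁴ = 4π(5.01×10⁸)² × 5.67×10⁻⁸ × (4240)⁴ = 5.78×10²⁵ W.
S = L/(4πd²) = 1500 W m⁻².
Energy balance: absorbed = emitted ⇒ πR²·S(1−A) = 4πR²·σT_eq⁴, so T_eq⁴ = S(1−A)/(4σ).
T_eq = [1500 × 0.50 / (4 × 5.67×10⁻⁸)]^(1/4) = (3.30×10⁹)^(1/4) = 240 K.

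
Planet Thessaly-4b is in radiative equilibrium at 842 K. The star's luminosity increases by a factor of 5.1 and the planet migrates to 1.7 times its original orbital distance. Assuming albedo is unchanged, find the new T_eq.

T_eq ≈ 970 K

T_eq ∝ L^(1/4) · d^(−1/2).
T′ = 842 × 5.1^(1/4) / 1.7^(1/2) = 970 K.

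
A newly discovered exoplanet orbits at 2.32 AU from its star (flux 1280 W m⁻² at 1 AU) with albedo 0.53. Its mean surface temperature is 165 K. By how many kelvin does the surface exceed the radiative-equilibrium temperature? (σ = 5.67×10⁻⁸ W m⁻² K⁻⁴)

ΔT ≈ 16.0 K

S = 1280/2.32² = 237.8 W m⁻².
T_eq = [S(1−A)/(4σ)]^(1/4) = [237.8×0.47/(4×5.67×10⁻⁸)]^(1/4) = 149.0 K.
ΔT = T_surf − T_eq = 165 − 149.0.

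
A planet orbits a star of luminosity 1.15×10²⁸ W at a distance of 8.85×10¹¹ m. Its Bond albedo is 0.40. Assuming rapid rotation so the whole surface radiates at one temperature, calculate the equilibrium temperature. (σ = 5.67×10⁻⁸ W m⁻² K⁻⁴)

T_eq ≈ 236 K

Flux: S = L/(4πd²) = 1.15×10²⁸/(4π×(8.85×10¹¹)²) = 1170 W m⁻².
Energy balance: absorbed = emitted ⇒ πR²·S(1−A) = 4πR²·σT_eq⁴, so T_eq⁴ = S(1−A)/(4σ).
T_eq = [1170 × 0.60 / (4 × 5.67×10⁻⁸)]^(1/4) = (3.09×10⁹)^(1/4) = 236 K.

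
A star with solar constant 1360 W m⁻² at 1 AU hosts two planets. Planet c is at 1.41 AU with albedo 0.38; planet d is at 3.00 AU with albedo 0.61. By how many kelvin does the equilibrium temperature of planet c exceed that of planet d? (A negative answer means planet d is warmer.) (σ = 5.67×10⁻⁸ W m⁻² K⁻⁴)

T_eq = [S₀(1−A)/(4σd²)]^(1/4), so T ∝ (1−A)^(1/4) / √d.
T₁ = [1360×0.62/(4×5.67×10⁻⁸×1.41²)]^(1/4) = 207.95 K.
T₂ = [1360×0.39/(4×5.67×10⁻⁸×3.00²)]^(1/4) = 126.96 K.

ΔT ≈ 81.0 K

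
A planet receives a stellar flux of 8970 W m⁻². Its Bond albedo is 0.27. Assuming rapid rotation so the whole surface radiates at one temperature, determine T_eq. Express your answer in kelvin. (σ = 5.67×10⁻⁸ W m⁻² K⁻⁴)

Energy balance: absorbed = emitted ⇒ πR²·S(1−A) = 4πR²·σT_eq⁴, so T_eq⁴ = S(1−A)/(4σ).
T_eq = [8970 × 0.73 / (4 × 5.67×10⁻⁸)]^(1/4) = (2.89×10¹⁰)^(1/4) = 412 K.

T_eq ≈ 412 K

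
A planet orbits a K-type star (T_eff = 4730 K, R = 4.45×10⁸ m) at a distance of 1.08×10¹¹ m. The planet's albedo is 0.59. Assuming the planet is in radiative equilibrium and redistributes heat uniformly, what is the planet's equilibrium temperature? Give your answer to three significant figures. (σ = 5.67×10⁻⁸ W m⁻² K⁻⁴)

L = 4πR_⋆²σT_⋆⁴ = 4π(4.45×10⁸)² × 5.67×10⁻⁸ × (4730)⁴ = 7.06×10²⁵ W.
S = L/(4πd²) = 482 W m⁻².
Energy balance: absorbed = emitted ⇒ πR²·S(1−A) = 4πR²·σT_eq⁴, so T_eq⁴ = S(1−A)/(4σ).
T_eq = [482 × 0.41 / (4 × 5.67×10⁻⁸)]^(1/4) = (8.71×10⁸)^(1/4) = 172 K.

T_eq ≈ 172 K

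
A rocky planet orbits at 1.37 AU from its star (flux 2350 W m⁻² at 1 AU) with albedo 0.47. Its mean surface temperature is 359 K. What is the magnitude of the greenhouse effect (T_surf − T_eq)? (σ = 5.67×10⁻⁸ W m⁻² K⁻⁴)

S = 2350/1.37² = 1252 W m⁻².
T_eq = [S(1−A)/(4σ)]^(1/4) = [1252×0.53/(4×5.67×10⁻⁸)]^(1/4) = 232.6 K.
ΔT = T_surf − T_eq = 359 − 232.6.

ΔT ≈ 126.4 K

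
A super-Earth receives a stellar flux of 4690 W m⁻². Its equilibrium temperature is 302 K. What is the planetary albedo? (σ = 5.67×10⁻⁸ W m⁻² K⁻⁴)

A ≈ 0.60

From T_eq⁴ = S(1−A)/(4σ): 1−A = 4σT_eq⁴/S.
1−A = 4 × 5.67×10⁻⁸ × (302)⁴ / 4690 = 0.402.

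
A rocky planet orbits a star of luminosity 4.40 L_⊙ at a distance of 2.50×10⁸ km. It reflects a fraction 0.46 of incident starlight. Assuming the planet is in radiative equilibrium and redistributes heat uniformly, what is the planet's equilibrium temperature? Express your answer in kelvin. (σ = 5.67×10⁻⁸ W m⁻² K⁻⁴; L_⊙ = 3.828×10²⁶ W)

T_eq ≈ 267 K

d = 2.50×10⁸ km = 2.50×10¹¹ m.
L = 4.40 × 3.828×10²⁶ = 1.68×10²⁷ W.
Flux: S = L/(4πd²) = 1.68×10²⁷/(4π×(2.50×10¹¹)²) = 2140 W m⁻².
Energy balance: absorbed = emitted ⇒ πR²·S(1−A) = 4πR²·σT_eq⁴, so T_eq⁴ = S(1−A)/(4σ).
T_eq = [2140 × 0.54 / (4 × 5.67×10⁻⁸)]^(1/4) = (5.11×10⁹)^(1/4) = 267 K.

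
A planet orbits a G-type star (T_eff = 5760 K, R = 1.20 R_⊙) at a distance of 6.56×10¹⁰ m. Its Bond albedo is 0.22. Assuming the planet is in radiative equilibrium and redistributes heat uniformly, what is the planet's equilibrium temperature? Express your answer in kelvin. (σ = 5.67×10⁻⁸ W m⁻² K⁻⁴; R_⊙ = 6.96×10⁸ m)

T_eq ≈ 432 K

R_⋆ = 1.20 × 6.96×10⁸ = 8.35×10⁸ m.
L = 4πR_⋆²σT_⋆⁴ = 4π(8.35×10⁸)² × 5.67×10⁻⁸ × (5760)⁴ = 5.47×10²⁶ W.
S = L/(4πd²) = 1.01×10⁴ W m⁻².
Energy balance: absorbed = emitted ⇒ πR²·S(1−A) = 4πR²·σT_eq⁴, so T_eq⁴ = S(1−A)/(4σ).
T_eq = [1.01×10⁴ × 0.78 / (4 × 5.67×10⁻⁸)]^(1/4) = (3.48×10¹⁰)^(1/4) = 432 K.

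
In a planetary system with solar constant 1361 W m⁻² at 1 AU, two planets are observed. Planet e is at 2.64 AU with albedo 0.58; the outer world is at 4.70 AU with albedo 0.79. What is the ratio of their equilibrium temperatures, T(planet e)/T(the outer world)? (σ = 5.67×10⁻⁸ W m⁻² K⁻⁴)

T₁/T₂ ≈ 1.587

T_eq = [S₀(1−A)/(4σd²)]^(1/4), so T ∝ (1−A)^(1/4) / √d.
T₁ = [1361×0.42/(4×5.67×10⁻⁸×2.64²)]^(1/4) = 137.90 K.
T₂ = [1361×0.21/(4×5.67×10⁻⁸×4.70²)]^(1/4) = 86.91 K.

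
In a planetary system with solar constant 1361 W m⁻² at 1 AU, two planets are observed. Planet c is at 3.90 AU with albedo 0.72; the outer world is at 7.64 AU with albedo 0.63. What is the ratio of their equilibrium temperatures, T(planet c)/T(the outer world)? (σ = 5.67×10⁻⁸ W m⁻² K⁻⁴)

T_eq = [S₀(1−A)/(4σd²)]^(1/4), so T ∝ (1−A)^(1/4) / √d.
T₁ = [1361×0.28/(4×5.67×10⁻⁸×3.90²)]^(1/4) = 102.52 K.
T₂ = [1361×0.37/(4×5.67×10⁻⁸×7.64²)]^(1/4) = 78.53 K.

T₁/T₂ ≈ 1.305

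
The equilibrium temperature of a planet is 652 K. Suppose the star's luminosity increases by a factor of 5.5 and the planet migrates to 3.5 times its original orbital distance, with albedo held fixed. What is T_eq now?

T_eq ≈ 534 K

T_eq ∝ L^(1/4) · d^(−1/2).
T′ = 652 × 5.5^(1/4) / 3.5^(1/2) = 534 K.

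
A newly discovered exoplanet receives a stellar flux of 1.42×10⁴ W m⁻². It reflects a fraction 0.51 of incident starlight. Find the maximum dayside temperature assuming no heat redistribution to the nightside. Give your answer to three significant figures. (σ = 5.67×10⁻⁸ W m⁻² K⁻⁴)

T_ss ≈ 592 K

With no redistribution each surface element balances locally: S(1−A) = σT⁴.
T = [1.42×10⁴ × 0.49 / 5.67×10⁻⁸]^(1/4) = (1.23×10¹¹)^(1/4) = 592 K.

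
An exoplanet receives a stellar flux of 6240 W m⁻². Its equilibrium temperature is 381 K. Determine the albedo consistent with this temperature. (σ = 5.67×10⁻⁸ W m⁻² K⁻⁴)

From T_eq⁴ = S(1−A)/(4σ): 1−A = 4σT_eq⁴/S.
1−A = 4 × 5.67×10⁻⁸ × (381)⁴ / 6240 = 0.766.

A ≈ 0.23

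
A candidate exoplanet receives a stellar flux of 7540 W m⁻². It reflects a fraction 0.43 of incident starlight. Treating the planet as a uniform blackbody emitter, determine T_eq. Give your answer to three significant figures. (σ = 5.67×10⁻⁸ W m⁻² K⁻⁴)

Energy balance: absorbed = emitted ⇒ πR²·S(1−A) = 4πR²·σT_eq⁴, so T_eq⁴ = S(1−A)/(4σ).
T_eq = [7540 × 0.57 / (4 × 5.67×10⁻⁸)]^(1/4) = (1.89×10¹⁰)^(1/4) = 371 K.

T_eq ≈ 371 K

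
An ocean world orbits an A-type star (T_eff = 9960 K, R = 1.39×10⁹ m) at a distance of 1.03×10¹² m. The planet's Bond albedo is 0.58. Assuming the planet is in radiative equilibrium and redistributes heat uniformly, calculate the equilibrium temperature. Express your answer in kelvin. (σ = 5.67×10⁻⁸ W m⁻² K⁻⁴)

L = 4πR_⋆²σT_⋆⁴ = 4π(1.39×10⁹)² × 5.67×10⁻⁸ × (9960)⁴ = 1.35×10²⁸ W.
S = L/(4πd²) = 1020 W m⁻².
Energy balance: absorbed = emitted ⇒ πR²·S(1−A) = 4πR²·σT_eq⁴, so T_eq⁴ = S(1−A)/(4σ).
T_eq = [1020 × 0.42 / (4 × 5.67×10⁻⁸)]^(1/4) = (1.88×10⁹)^(1/4) = 208 K.

T_eq ≈ 208 K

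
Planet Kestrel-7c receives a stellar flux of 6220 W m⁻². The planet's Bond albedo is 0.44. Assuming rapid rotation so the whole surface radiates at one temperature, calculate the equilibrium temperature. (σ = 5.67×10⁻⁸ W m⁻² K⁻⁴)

Energy balance: absorbed = emitted ⇒ πR²·S(1−A) = 4πR²·σT_eq⁴, so T_eq⁴ = S(1−A)/(4σ).
T_eq = [6220 × 0.56 / (4 × 5.67×10⁻⁸)]^(1/4) = (1.54×10¹⁰)^(1/4) = 352 K.

T_eq ≈ 352 K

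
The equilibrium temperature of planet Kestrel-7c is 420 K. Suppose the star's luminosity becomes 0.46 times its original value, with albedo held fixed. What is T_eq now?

T_eq ∝ L^(1/4) · d^(−1/2).
T′ = 420 × 0.46^(1/4) = 346 K.

T_eq ≈ 346 K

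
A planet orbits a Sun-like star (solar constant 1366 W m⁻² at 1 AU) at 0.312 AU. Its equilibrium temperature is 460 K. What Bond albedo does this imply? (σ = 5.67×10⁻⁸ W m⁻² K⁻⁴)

Flux at 0.312 AU: S = 1366/0.312² = 1.40×10⁴ W m⁻².
From T_eq⁴ = S(1−A)/(4σ): 1−A = 4σT_eq⁴/S.
1−A = 4 × 5.67×10⁻⁸ × (460)⁴ / 1.40×10⁴ = 0.724.

A ≈ 0.28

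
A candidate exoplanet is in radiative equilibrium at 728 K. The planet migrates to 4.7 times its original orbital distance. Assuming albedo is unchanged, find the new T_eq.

T_eq ≈ 336 K

T_eq ∝ L^(1/4) · d^(−1/2).
T′ = 728 / 4.7^(1/2) = 336 K.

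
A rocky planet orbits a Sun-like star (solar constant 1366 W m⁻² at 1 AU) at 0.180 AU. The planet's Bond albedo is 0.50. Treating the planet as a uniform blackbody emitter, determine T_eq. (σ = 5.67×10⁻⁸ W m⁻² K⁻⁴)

T_eq ≈ 552 K

Flux at 0.180 AU: S = 1366/0.180² = 4.22×10⁴ W m⁻².
Energy balance: absorbed = emitted ⇒ πR²·S(1−A) = 4πR²·σT_eq⁴, so T_eq⁴ = S(1−A)/(4σ).
T_eq = [4.22×10⁴ × 0.50 / (4 × 5.67×10⁻⁸)]^(1/4) = (9.29×10¹⁰)^(1/4) = 552 K.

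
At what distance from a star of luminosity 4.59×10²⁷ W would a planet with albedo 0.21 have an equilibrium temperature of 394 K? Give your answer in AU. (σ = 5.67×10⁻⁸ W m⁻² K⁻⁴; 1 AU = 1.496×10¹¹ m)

d ≈ 1.54 AU

From T_eq⁴ = L(1−A)/(16πσd²): d = √[L(1−A)/(16πσT_eq⁴)].
d = √[4.59×10²⁷ × 0.79 / (16π × 5.67×10⁻⁸ × (394)⁴)] = 2.30×10¹¹ m = 1.54 AU.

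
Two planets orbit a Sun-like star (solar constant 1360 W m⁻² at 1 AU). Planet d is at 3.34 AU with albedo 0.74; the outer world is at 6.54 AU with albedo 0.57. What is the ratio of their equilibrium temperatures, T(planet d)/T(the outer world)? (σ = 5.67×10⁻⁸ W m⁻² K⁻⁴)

T₁/T₂ ≈ 1.234

T_eq = [S₀(1−A)/(4σd²)]^(1/4), so T ∝ (1−A)^(1/4) / √d.
T₁ = [1360×0.26/(4×5.67×10⁻⁸×3.34²)]^(1/4) = 108.73 K.
T₂ = [1360×0.43/(4×5.67×10⁻⁸×6.54²)]^(1/4) = 88.12 K.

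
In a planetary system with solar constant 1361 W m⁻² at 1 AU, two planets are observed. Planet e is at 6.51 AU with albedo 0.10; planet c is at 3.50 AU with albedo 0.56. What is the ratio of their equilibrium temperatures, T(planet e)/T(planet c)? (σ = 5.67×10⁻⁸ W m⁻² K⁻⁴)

T₁/T₂ ≈ 0.877

T_eq = [S₀(1−A)/(4σd²)]^(1/4), so T ∝ (1−A)^(1/4) / √d.
T₁ = [1361×0.90/(4×5.67×10⁻⁸×6.51²)]^(1/4) = 106.25 K.
T₂ = [1361×0.44/(4×5.67×10⁻⁸×3.50²)]^(1/4) = 121.17 K.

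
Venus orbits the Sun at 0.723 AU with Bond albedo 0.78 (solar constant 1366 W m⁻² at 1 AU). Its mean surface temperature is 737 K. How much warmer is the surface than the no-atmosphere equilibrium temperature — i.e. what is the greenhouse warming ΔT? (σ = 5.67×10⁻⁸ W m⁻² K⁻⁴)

S = 1366/0.723² = 2613 W m⁻².
T_eq = [S(1−A)/(4σ)]^(1/4) = [2613×0.22/(4×5.67×10⁻⁸)]^(1/4) = 224.4 K.
ΔT = T_surf − T_eq = 737 − 224.4.

ΔT ≈ 512.6 K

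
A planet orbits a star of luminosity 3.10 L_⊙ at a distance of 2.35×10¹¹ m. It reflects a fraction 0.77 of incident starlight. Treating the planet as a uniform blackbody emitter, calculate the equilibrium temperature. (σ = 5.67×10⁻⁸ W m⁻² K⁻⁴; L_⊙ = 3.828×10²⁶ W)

L = 3.10 × 3.828×10²⁶ = 1.19×10²⁷ W.
Flux: S = L/(4πd²) = 1.19×10²⁷/(4π×(2.35×10¹¹)²) = 1710 W m⁻².
Energy balance: absorbed = emitted ⇒ πR²·S(1−A) = 4πR²·σT_eq⁴, so T_eq⁴ = S(1−A)/(4σ).
T_eq = [1710 × 0.23 / (4 × 5.67×10⁻⁸)]^(1/4) = (1.73×10⁹)^(1/4) = 204 K.

T_eq ≈ 204 K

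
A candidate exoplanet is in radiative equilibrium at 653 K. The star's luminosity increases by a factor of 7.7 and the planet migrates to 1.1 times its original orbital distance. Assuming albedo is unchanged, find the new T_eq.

T_eq ≈ 1040 K

T_eq ∝ L^(1/4) · d^(−1/2).
T′ = 653 × 7.7^(1/4) / 1.1^(1/2) = 1040 K.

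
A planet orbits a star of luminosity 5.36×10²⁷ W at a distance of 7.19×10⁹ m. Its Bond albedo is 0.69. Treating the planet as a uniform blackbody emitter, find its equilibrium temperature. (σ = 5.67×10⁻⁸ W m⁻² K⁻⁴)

Flux: S = L/(4πd²) = 5.36×10²⁷/(4π×(7.19×10⁹)²) = 8.25×10⁶ W m⁻².
Energy balance: absorbed = emitted ⇒ πR²·S(1−A) = 4πR²·σT_eq⁴, so T_eq⁴ = S(1−A)/(4σ).
T_eq = [8.25×10⁶ × 0.31 / (4 × 5.67×10⁻⁸)]^(1/4) = (1.13×10¹³)^(1/4) = 1830 K.

T_eq ≈ 1830 K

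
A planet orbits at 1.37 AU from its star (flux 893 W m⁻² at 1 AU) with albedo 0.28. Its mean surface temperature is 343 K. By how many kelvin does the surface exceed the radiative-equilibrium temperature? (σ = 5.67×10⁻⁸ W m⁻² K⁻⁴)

ΔT ≈ 145.9 K

S = 893/1.37² = 475.8 W m⁻².
T_eq = [S(1−A)/(4σ)]^(1/4) = [475.8×0.72/(4×5.67×10⁻⁸)]^(1/4) = 197.1 K.
ΔT = T_surf − T_eq = 343 − 197.1.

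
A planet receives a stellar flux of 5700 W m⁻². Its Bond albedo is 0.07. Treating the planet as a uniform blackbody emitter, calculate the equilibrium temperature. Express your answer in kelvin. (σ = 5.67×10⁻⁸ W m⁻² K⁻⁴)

Energy balance: absorbed = emitted ⇒ πR²·S(1−A) = 4πR²·σT_eq⁴, so T_eq⁴ = S(1−A)/(4σ).
T_eq = [5700 × 0.93 / (4 × 5.67×10⁻⁸)]^(1/4) = (2.34×10¹⁰)^(1/4) = 391 K.

T_eq ≈ 391 K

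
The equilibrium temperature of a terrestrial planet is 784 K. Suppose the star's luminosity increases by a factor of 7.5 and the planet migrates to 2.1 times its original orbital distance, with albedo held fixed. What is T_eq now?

T_eq ≈ 895 K

T_eq ∝ L^(1/4) · d^(−1/2).
T′ = 784 × 7.5^(1/4) / 2.1^(1/2) = 895 K.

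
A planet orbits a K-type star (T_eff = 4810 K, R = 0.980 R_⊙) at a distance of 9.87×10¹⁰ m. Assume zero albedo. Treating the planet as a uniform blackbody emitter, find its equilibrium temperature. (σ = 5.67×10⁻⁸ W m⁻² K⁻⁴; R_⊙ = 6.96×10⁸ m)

T_eq ≈ 283 K

R_⋆ = 0.980 × 6.96×10⁸ = 6.82×10⁸ m.
L = 4πR_⋆²σT_⋆⁴ = 4π(6.82×10⁸)² × 5.67×10⁻⁸ × (4810)⁴ = 1.77×10²⁶ W.
S = L/(4πd²) = 1450 W m⁻².
Energy balance: absorbed = emitted ⇒ πR²·S(1−A) = 4πR²·σT_eq⁴, so T_eq⁴ = S(1−A)/(4σ).
T_eq = [1450 × 1.00 / (4 × 5.67×10⁻⁸)]^(1/4) = (6.39×10⁹)^(1/4) = 283 K.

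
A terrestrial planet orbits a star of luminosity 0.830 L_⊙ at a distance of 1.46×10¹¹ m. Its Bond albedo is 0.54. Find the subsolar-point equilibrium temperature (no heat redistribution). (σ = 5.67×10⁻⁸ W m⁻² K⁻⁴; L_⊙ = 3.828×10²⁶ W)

T_ss ≈ 313 K

L = 0.830 × 3.828×10²⁶ = 3.18×10²⁶ W.
Flux: S = L/(4πd²) = 3.18×10²⁶/(4π×(1.46×10¹¹)²) = 1190 W m⁻².
At the subsolar point the surface absorbs S(1−A) and emits σT⁴ per unit area — no factor of 4, since only the local patch is in balance.
T = [1190 × 0.46 / 5.67×10⁻⁸]^(1/4) = (9.62×10⁹)^(1/4) = 313 K.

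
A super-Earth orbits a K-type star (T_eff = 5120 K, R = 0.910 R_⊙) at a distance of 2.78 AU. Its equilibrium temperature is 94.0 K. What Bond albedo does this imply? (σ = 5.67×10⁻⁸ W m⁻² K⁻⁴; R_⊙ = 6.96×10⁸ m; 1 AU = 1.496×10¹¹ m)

A ≈ 0.80

R_⋆ = 0.910 × 6.96×10⁸ = 6.33×10⁸ m.
d = 2.78 AU = 4.16×10¹¹ m.
L = 4πR_⋆²σT_⋆⁴ = 4π(6.33×10⁸)² × 5.67×10⁻⁸ × (5120)⁴ = 1.96×10²⁶ W.
S = L/(4πd²) = 90.4 W m⁻².
From T_eq⁴ = S(1−A)/(4σ): 1−A = 4σT_eq⁴/S.
1−A = 4 × 5.67×10⁻⁸ × (94.0)⁴ / 90.4 = 0.196.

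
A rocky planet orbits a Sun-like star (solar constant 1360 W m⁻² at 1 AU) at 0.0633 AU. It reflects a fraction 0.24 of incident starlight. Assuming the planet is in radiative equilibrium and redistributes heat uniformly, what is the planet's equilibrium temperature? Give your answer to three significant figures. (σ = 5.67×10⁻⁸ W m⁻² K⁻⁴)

Flux at 0.0633 AU: S = 1360/0.0633² = 3.39×10⁵ W m⁻².
Energy balance: absorbed = emitted ⇒ πR²·S(1−A) = 4πR²·σT_eq⁴, so T_eq⁴ = S(1−A)/(4σ).
T_eq = [3.39×10⁵ × 0.76 / (4 × 5.67×10⁻⁸)]^(1/4) = (1.14×10¹²)^(1/4) = 1030 K.

T_eq ≈ 1030 K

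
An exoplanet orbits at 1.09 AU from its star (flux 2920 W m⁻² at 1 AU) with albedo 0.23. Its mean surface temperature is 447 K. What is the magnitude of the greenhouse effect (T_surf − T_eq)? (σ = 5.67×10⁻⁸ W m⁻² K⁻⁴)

ΔT ≈ 144.8 K

S = 2920/1.09² = 2458 W m⁻².
T_eq = [S(1−A)/(4σ)]^(1/4) = [2458×0.77/(4×5.67×10⁻⁸)]^(1/4) = 302.2 K.
ΔT = T_surf − T_eq = 447 − 302.2.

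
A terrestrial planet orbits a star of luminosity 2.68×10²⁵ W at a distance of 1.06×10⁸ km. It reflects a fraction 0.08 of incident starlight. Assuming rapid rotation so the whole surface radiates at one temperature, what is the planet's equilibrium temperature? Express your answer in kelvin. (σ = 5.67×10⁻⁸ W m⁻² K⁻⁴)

d = 1.06×10⁸ km = 1.06×10¹¹ m.
Flux: S = L/(4πd²) = 2.68×10²⁵/(4π×(1.06×10¹¹)²) = 190 W m⁻².
Energy balance: absorbed = emitted ⇒ πR²·S(1−A) = 4πR²·σT_eq⁴, so T_eq⁴ = S(1−A)/(4σ).
T_eq = [190 × 0.92 / (4 × 5.67×10⁻⁸)]^(1/4) = (7.70×10⁸)^(1/4) = 167 K.

T_eq ≈ 167 K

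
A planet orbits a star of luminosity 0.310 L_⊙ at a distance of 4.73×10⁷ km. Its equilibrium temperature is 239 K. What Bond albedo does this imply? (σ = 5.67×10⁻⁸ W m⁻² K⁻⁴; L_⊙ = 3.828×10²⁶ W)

A ≈ 0.82

d = 4.73×10⁷ km = 4.73×10¹⁰ m.
L = 0.310 × 3.828×10²⁶ = 1.19×10²⁶ W.
Flux: S = L/(4πd²) = 1.19×10²⁶/(4π×(4.73×10¹⁰)²) = 4220 W m⁻².
From T_eq⁴ = S(1−A)/(4σ): 1−A = 4σT_eq⁴/S.
1−A = 4 × 5.67×10⁻⁸ × (239)⁴ / 4220 = 0.175.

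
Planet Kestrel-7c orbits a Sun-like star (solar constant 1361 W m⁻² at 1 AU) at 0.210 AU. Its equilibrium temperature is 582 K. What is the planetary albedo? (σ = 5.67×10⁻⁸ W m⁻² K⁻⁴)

Flux at 0.210 AU: S = 1361/0.210² = 3.09×10⁴ W m⁻².
From T_eq⁴ = S(1−A)/(4σ): 1−A = 4σT_eq⁴/S.
1−A = 4 × 5.67×10⁻⁸ × (582)⁴ / 3.09×10⁴ = 0.843.

A ≈ 0.16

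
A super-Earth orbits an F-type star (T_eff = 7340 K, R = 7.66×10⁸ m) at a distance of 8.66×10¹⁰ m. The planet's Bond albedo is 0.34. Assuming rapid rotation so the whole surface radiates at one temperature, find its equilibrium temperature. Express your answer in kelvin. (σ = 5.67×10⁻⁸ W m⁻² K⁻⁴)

T_eq ≈ 440 K

L = 4πR_⋆²σT_⋆⁴ = 4π(7.66×10⁸)² × 5.67×10⁻⁸ × (7340)⁴ = 1.21×10²⁷ W.
S = L/(4πd²) = 1.29×10⁴ W m⁻².
Energy balance: absorbed = emitted ⇒ πR²·S(1−A) = 4πR²·σT_eq⁴, so T_eq⁴ = S(1−A)/(4σ).
T_eq = [1.29×10⁴ × 0.66 / (4 × 5.67×10⁻⁸)]^(1/4) = (3.75×10¹⁰)^(1/4) = 440 K.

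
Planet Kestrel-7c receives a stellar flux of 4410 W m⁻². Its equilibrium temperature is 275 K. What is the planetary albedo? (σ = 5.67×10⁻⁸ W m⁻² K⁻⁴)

A ≈ 0.71

From T_eq⁴ = S(1−A)/(4σ): 1−A = 4σT_eq⁴/S.
1−A = 4 × 5.67×10⁻⁸ × (275)⁴ / 4410 = 0.294.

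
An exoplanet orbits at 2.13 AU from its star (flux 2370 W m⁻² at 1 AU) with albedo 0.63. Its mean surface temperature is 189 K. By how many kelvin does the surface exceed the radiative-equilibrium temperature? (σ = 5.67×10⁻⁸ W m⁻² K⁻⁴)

ΔT ≈ 18.1 K

S = 2370/2.13² = 522.4 W m⁻².
T_eq = [S(1−A)/(4σ)]^(1/4) = [522.4×0.37/(4×5.67×10⁻⁸)]^(1/4) = 170.9 K.
ΔT = T_surf − T_eq = 189 − 170.9.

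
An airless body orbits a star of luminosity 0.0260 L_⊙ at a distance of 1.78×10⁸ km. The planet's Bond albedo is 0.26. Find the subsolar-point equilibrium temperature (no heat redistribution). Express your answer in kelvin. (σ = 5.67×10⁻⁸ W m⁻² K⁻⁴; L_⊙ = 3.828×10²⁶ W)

d = 1.78×10⁸ km = 1.78×10¹¹ m.
L = 0.0260 × 3.828×10²⁶ = 9.95×10²⁴ W.
Flux: S = L/(4πd²) = 9.95×10²⁴/(4π×(1.78×10¹¹)²) = 25.0 W m⁻².
At the subsolar point the surface absorbs S(1−A) and emits σT⁴ per unit area — no factor of 4, since only the local patch is in balance.
T = [25.0 × 0.74 / 5.67×10⁻⁸]^(1/4) = (3.26×10⁸)^(1/4) = 134 K.

T_ss ≈ 134 K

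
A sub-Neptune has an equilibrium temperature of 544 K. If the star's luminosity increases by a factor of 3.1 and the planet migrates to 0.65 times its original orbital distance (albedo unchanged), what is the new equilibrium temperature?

T_eq ≈ 895 K

T_eq ∝ L^(1/4) · d^(−1/2).
T′ = 544 × 3.1^(1/4) / 0.65^(1/2) = 895 K.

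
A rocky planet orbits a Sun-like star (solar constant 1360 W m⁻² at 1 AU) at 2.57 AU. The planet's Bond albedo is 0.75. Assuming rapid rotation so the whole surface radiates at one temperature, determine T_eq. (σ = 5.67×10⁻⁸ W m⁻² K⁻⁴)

T_eq ≈ 123 K

Flux at 2.57 AU: S = 1360/2.57² = 206 W m⁻².
Energy balance: absorbed = emitted ⇒ πR²·S(1−A) = 4πR²·σT_eq⁴, so T_eq⁴ = S(1−A)/(4σ).
T_eq = [206 × 0.25 / (4 × 5.67×10⁻⁸)]^(1/4) = (2.27×10⁸)^(1/4) = 123 K.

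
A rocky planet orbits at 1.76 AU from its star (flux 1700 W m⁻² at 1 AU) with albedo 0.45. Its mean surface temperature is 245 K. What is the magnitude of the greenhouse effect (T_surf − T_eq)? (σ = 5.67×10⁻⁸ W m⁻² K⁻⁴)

ΔT ≈ 54.0 K

S = 1700/1.76² = 548.8 W m⁻².
T_eq = [S(1−A)/(4σ)]^(1/4) = [548.8×0.55/(4×5.67×10⁻⁸)]^(1/4) = 191.0 K.
ΔT = T_surf − T_eq = 245 − 191.0.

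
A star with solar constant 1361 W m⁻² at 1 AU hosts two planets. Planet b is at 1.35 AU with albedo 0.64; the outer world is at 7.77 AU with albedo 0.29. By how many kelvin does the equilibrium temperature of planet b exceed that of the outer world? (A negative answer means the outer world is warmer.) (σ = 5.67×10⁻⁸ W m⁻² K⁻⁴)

T_eq = [S₀(1−A)/(4σd²)]^(1/4), so T ∝ (1−A)^(1/4) / √d.
T₁ = [1361×0.36/(4×5.67×10⁻⁸×1.35²)]^(1/4) = 185.55 K.
T₂ = [1361×0.71/(4×5.67×10⁻⁸×7.77²)]^(1/4) = 91.66 K.

ΔT ≈ 93.9 K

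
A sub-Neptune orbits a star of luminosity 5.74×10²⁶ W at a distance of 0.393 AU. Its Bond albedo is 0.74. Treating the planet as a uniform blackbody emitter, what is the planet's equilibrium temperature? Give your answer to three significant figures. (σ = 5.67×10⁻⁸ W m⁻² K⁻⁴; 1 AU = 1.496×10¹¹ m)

d = 0.393 AU = 5.88×10¹⁰ m.
Flux: S = L/(4πd²) = 5.74×10²⁶/(4π×(5.88×10¹⁰)²) = 1.32×10⁴ W m⁻².
Energy balance: absorbed = emitted ⇒ πR²·S(1−A) = 4πR²·σT_eq⁴, so T_eq⁴ = S(1−A)/(4σ).
T_eq = [1.32×10⁴ × 0.26 / (4 × 5.67×10⁻⁸)]^(1/4) = (1.51×10¹⁰)^(1/4) = 351 K.

T_eq ≈ 351 K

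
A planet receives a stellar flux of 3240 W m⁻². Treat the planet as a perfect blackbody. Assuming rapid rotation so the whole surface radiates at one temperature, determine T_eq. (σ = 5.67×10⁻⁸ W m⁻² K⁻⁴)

T_eq ≈ 346 K

Energy balance: absorbed = emitted ⇒ πR²·S(1−A) = 4πR²·σT_eq⁴, so T_eq⁴ = S(1−A)/(4σ).
T_eq = [3240 × 1.00 / (4 × 5.67×10⁻⁸)]^(1/4) = (1.43×10¹⁰)^(1/4) = 346 K.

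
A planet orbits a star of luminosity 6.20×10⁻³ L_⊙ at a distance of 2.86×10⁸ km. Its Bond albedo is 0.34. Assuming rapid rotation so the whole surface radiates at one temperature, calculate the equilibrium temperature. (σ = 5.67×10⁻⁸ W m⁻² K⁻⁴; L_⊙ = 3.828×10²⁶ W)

T_eq ≈ 50.9 K

d = 2.86×10⁸ km = 2.86×10¹¹ m.
L = 6.20×10⁻³ × 3.828×10²⁶ = 2.37×10²⁴ W.
Flux: S = L/(4πd²) = 2.37×10²⁴/(4π×(2.86×10¹¹)²) = 2.31 W m⁻².
Energy balance: absorbed = emitted ⇒ πR²·S(1−A) = 4πR²·σT_eq⁴, so T_eq⁴ = S(1−A)/(4σ).
T_eq = [2.31 × 0.66 / (4 × 5.67×10⁻⁸)]^(1/4) = (6.72×10⁶)^(1/4) = 50.9 K.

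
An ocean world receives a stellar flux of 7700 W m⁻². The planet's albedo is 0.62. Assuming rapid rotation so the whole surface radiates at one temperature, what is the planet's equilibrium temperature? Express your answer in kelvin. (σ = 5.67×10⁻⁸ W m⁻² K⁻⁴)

T_eq ≈ 337 K

Energy balance: absorbed = emitted ⇒ πR²·S(1−A) = 4πR²·σT_eq⁴, so T_eq⁴ = S(1−A)/(4σ).
T_eq = [7700 × 0.38 / (4 × 5.67×10⁻⁸)]^(1/4) = (1.29×10¹⁰)^(1/4) = 337 K.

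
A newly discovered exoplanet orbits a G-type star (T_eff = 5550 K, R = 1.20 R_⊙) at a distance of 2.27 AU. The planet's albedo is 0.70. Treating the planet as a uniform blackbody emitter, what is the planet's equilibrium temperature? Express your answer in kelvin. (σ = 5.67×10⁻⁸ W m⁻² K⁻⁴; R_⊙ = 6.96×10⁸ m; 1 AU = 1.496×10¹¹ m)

T_eq ≈ 144 K

R_⋆ = 1.20 × 6.96×10⁸ = 8.35×10⁸ m.
d = 2.27 AU = 3.40×10¹¹ m.
L = 4πR_⋆²σT_⋆⁴ = 4π(8.35×10⁸)² × 5.67×10⁻⁸ × (5550)⁴ = 4.72×10²⁶ W.
S = L/(4πd²) = 325 W m⁻².
Energy balance: absorbed = emitted ⇒ πR²·S(1−A) = 4πR²·σT_eq⁴, so T_eq⁴ = S(1−A)/(4σ).
T_eq = [325 × 0.30 / (4 × 5.67×10⁻⁸)]^(1/4) = (4.30×10⁸)^(1/4) = 144 K.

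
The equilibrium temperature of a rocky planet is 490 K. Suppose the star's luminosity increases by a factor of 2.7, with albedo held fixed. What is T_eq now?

T_eq ≈ 628 K

T_eq ∝ L^(1/4) · d^(−1/2).
T′ = 490 × 2.7^(1/4) = 628 K.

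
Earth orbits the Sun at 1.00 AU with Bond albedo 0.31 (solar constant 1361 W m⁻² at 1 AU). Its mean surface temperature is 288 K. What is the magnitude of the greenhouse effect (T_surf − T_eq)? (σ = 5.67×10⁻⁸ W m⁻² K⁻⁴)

ΔT ≈ 34.3 K

S = 1361/1.00² = 1361 W m⁻².
T_eq = [S(1−A)/(4σ)]^(1/4) = [1361×0.69/(4×5.67×10⁻⁸)]^(1/4) = 253.7 K.
ΔT = T_surf − T_eq = 288 − 253.7.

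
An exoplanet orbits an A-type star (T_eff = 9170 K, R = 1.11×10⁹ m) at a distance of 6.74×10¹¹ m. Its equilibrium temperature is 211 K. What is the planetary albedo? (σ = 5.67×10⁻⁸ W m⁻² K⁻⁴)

A ≈ 0.59

L = 4πR_⋆²σT_⋆⁴ = 4π(1.11×10⁹)² × 5.67×10⁻⁸ × (9170)⁴ = 6.21×10²⁷ W.
S = L/(4πd²) = 1090 W m⁻².
From T_eq⁴ = S(1−A)/(4σ): 1−A = 4σT_eq⁴/S.
1−A = 4 × 5.67×10⁻⁸ × (211)⁴ / 1090 = 0.413.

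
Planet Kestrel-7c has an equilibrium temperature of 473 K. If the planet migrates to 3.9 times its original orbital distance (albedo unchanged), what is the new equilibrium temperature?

T_eq ≈ 240 K

T_eq ∝ L^(1/4) · d^(−1/2).
T′ = 473 / 3.9^(1/2) = 240 K.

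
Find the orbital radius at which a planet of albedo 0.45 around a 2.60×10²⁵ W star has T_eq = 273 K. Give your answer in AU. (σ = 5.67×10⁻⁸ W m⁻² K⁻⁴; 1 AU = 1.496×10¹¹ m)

From T_eq⁴ = L(1−A)/(16πσd²): d = √[L(1−A)/(16πσT_eq⁴)].
d = √[2.60×10²⁵ × 0.55 / (16π × 5.67×10⁻⁸ × (273)⁴)] = 3.01×10¹⁰ m = 0.201 AU.

d ≈ 0.201 AU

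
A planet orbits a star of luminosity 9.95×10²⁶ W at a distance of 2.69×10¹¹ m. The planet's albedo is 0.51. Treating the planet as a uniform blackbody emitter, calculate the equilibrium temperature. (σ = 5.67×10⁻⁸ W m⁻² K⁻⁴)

T_eq ≈ 221 K

Flux: S = L/(4πd²) = 9.95×10²⁶/(4π×(2.69×10¹¹)²) = 1090 W m⁻².
Energy balance: absorbed = emitted ⇒ πR²·S(1−A) = 4πR²·σT_eq⁴, so T_eq⁴ = S(1−A)/(4σ).
T_eq = [1090 × 0.49 / (4 × 5.67×10⁻⁸)]^(1/4) = (2.36×10⁹)^(1/4) = 221 K.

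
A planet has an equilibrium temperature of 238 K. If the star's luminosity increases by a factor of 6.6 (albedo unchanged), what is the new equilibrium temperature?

T_eq ∝ L^(1/4) · d^(−1/2).
T′ = 238 × 6.6^(1/4) = 381 K.

T_eq ≈ 381 K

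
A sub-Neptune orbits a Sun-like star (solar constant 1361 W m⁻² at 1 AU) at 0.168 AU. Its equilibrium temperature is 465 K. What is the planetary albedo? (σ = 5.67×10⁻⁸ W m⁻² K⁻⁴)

Flux at 0.168 AU: S = 1361/0.168² = 4.82×10⁴ W m⁻².
From T_eq⁴ = S(1−A)/(4σ): 1−A = 4σT_eq⁴/S.
1−A = 4 × 5.67×10⁻⁸ × (465)⁴ / 4.82×10⁴ = 0.220.

A ≈ 0.78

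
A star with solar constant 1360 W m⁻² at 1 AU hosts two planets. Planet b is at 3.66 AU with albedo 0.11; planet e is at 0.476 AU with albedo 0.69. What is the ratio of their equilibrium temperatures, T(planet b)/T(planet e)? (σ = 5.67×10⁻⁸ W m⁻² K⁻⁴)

T₁/T₂ ≈ 0.469

T_eq = [S₀(1−A)/(4σd²)]^(1/4), so T ∝ (1−A)^(1/4) / √d.
T₁ = [1360×0.89/(4×5.67×10⁻⁸×3.66²)]^(1/4) = 141.28 K.
T₂ = [1360×0.31/(4×5.67×10⁻⁸×0.476²)]^(1/4) = 300.96 K.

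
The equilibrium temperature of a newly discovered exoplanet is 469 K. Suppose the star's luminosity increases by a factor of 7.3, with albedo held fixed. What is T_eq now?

T_eq ≈ 771 K

T_eq ∝ L^(1/4) · d^(−1/2).
T′ = 469 × 7.3^(1/4) = 771 K.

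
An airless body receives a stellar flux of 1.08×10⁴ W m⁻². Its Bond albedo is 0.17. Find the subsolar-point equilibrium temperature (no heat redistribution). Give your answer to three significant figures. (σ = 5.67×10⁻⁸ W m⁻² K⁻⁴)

T_ss ≈ 631 K

At the subsolar point the surface absorbs S(1−A) and emits σT⁴ per unit area — no factor of 4, since only the local patch is in balance.
T = [1.08×10⁴ × 0.83 / 5.67×10⁻⁸]^(1/4) = (1.58×10¹¹)^(1/4) = 631 K.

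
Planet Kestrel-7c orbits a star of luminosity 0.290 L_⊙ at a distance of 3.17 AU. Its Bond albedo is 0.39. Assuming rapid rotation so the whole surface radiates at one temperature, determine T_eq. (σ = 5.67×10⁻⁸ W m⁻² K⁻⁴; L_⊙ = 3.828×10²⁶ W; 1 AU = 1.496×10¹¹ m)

T_eq ≈ 101 K

d = 3.17 AU = 4.74×10¹¹ m.
L = 0.290 × 3.828×10²⁶ = 1.11×10²⁶ W.
Flux: S = L/(4πd²) = 1.11×10²⁶/(4π×(4.74×10¹¹)²) = 39.3 W m⁻².
Energy balance: absorbed = emitted ⇒ πR²·S(1−A) = 4πR²·σT_eq⁴, so T_eq⁴ = S(1−A)/(4σ).
T_eq = [39.3 × 0.61 / (4 × 5.67×10⁻⁸)]^(1/4) = (1.06×10⁸)^(1/4) = 101 K.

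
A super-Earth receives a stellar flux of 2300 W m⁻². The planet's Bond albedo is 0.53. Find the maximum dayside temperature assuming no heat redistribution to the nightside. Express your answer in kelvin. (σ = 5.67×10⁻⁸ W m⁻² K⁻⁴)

T_ss ≈ 372 K

With no redistribution each surface element balances locally: S(1−A) = σT⁴.
T = [2300 × 0.47 / 5.67×10⁻⁸]^(1/4) = (1.91×10¹⁰)^(1/4) = 372 K.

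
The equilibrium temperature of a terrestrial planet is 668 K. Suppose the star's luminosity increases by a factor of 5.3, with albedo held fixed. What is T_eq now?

T_eq ≈ 1010 K

T_eq ∝ L^(1/4) · d^(−1/2).
T′ = 668 × 5.3^(1/4) = 1010 K.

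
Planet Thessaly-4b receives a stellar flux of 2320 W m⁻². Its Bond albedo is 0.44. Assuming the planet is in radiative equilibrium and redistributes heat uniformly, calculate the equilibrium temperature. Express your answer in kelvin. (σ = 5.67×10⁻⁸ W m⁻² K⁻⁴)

T_eq ≈ 275 K

Energy balance: absorbed = emitted ⇒ πR²·S(1−A) = 4πR²·σT_eq⁴, so T_eq⁴ = S(1−A)/(4σ).
T_eq = [2320 × 0.56 / (4 × 5.67×10⁻⁸)]^(1/4) = (5.73×10⁹)^(1/4) = 275 K.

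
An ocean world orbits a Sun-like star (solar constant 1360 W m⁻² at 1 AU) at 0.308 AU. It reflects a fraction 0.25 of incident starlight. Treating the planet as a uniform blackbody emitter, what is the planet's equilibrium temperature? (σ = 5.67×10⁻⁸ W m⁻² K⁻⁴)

T_eq ≈ 467 K

Flux at 0.308 AU: S = 1360/0.308² = 1.43×10⁴ W m⁻².
Energy balance: absorbed = emitted ⇒ πR²·S(1−A) = 4πR²·σT_eq⁴, so T_eq⁴ = S(1−A)/(4σ).
T_eq = [1.43×10⁴ × 0.75 / (4 × 5.67×10⁻⁸)]^(1/4) = (4.74×10¹⁰)^(1/4) = 467 K.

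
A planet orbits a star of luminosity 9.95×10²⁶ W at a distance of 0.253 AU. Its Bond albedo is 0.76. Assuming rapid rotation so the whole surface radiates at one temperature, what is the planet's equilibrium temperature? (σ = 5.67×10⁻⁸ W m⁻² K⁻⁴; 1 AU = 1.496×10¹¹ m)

d = 0.253 AU = 3.78×10¹⁰ m.
Flux: S = L/(4πd²) = 9.95×10²⁶/(4π×(3.78×10¹⁰)²) = 5.53×10⁴ W m⁻².
Energy balance: absorbed = emitted ⇒ πR²·S(1−A) = 4πR²·σT_eq⁴, so T_eq⁴ = S(1−A)/(4σ).
T_eq = [5.53×10⁴ × 0.24 / (4 × 5.67×10⁻⁸)]^(1/4) = (5.85×10¹⁰)^(1/4) = 492 K.

T_eq ≈ 492 K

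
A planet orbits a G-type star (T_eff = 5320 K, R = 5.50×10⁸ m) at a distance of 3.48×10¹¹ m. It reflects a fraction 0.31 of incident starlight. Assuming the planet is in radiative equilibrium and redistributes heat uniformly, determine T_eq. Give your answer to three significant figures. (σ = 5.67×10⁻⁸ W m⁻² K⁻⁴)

L = 4πR_⋆²σT_⋆⁴ = 4π(5.50×10⁸)² × 5.67×10⁻⁸ × (5320)⁴ = 1.73×10²⁶ W.
S = L/(4πd²) = 113 W m⁻².
Energy balance: absorbed = emitted ⇒ πR²·S(1−A) = 4πR²·σT_eq⁴, so T_eq⁴ = S(1−A)/(4σ).
T_eq = [113 × 0.69 / (4 × 5.67×10⁻⁸)]^(1/4) = (3.45×10⁸)^(1/4) = 136 K.

T_eq ≈ 136 K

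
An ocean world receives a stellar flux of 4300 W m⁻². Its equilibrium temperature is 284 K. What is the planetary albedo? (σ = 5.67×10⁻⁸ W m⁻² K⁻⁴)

A ≈ 0.66

From T_eq⁴ = S(1−A)/(4σ): 1−A = 4σT_eq⁴/S.
1−A = 4 × 5.67×10⁻⁸ × (284)⁴ / 4300 = 0.343.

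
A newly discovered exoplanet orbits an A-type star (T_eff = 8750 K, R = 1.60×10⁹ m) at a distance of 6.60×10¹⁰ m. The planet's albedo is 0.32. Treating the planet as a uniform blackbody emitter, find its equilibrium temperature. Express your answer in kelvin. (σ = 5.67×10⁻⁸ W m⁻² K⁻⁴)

T_eq ≈ 875 K

L = 4πR_⋆²σT_⋆⁴ = 4π(1.60×10⁹)² × 5.67×10⁻⁸ × (8750)⁴ = 1.07×10²⁸ W.
S = L/(4πd²) = 1.95×10⁵ W m⁻².
Energy balance: absorbed = emitted ⇒ πR²·S(1−A) = 4πR²·σT_eq⁴, so T_eq⁴ = S(1−A)/(4σ).
T_eq = [1.95×10⁵ × 0.68 / (4 × 5.67×10⁻⁸)]^(1/4) = (5.86×10¹¹)^(1/4) = 875 K.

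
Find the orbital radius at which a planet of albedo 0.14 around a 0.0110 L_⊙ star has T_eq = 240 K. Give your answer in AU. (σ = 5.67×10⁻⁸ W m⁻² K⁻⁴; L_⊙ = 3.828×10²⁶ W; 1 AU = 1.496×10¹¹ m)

L = 0.0110 × 3.828×10²⁶ = 4.21×10²⁴ W.
From T_eq⁴ = L(1−A)/(16πσd²): d = √[L(1−A)/(16πσT_eq⁴)].
d = √[4.21×10²⁴ × 0.86 / (16π × 5.67×10⁻⁸ × (240)⁴)] = 1.96×10¹⁰ m = 0.131 AU.

d ≈ 0.131 AU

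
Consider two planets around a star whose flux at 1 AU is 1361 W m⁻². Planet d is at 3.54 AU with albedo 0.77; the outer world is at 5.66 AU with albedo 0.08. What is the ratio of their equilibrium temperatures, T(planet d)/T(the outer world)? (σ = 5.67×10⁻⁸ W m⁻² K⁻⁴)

T₁/T₂ ≈ 0.894

T_eq = [S₀(1−A)/(4σd²)]^(1/4), so T ∝ (1−A)^(1/4) / √d.
T₁ = [1361×0.23/(4×5.67×10⁻⁸×3.54²)]^(1/4) = 102.44 K.
T₂ = [1361×0.92/(4×5.67×10⁻⁸×5.66²)]^(1/4) = 114.58 K.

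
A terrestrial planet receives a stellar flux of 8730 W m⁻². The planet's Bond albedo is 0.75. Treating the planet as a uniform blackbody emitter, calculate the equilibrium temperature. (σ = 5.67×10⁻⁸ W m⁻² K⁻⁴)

Energy balance: absorbed = emitted ⇒ πR²·S(1−A) = 4πR²·σT_eq⁴, so T_eq⁴ = S(1−A)/(4σ).
T_eq = [8730 × 0.25 / (4 × 5.67×10⁻⁸)]^(1/4) = (9.62×10⁹)^(1/4) = 313 K.

T_eq ≈ 313 K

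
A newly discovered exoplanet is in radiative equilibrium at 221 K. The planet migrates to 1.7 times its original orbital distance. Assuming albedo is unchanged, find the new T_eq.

T_eq ∝ L^(1/4) · d^(−1/2).
T′ = 221 / 1.7^(1/2) = 169 K.

T_eq ≈ 169 K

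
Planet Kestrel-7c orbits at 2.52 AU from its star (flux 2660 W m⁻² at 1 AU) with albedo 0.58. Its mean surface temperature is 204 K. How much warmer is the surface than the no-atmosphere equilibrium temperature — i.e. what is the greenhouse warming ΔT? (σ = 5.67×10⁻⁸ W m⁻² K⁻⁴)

ΔT ≈ 37.1 K

S = 2660/2.52² = 418.9 W m⁻².
T_eq = [S(1−A)/(4σ)]^(1/4) = [418.9×0.42/(4×5.67×10⁻⁸)]^(1/4) = 166.9 K.
ΔT = T_surf − T_eq = 204 − 166.9.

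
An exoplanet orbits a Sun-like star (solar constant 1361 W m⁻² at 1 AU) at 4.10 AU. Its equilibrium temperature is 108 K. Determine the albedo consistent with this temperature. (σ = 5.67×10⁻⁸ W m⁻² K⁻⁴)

A ≈ 0.62

Flux at 4.10 AU: S = 1361/4.10² = 81.0 W m⁻².
From T_eq⁴ = S(1−A)/(4σ): 1−A = 4σT_eq⁴/S.
1−A = 4 × 5.67×10⁻⁸ × (108)⁴ / 81.0 = 0.381.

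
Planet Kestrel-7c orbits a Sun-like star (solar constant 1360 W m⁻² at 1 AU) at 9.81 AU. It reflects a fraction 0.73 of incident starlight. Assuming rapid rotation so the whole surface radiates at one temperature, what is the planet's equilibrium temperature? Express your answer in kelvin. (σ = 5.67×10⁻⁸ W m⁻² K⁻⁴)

Flux at 9.81 AU: S = 1360/9.81² = 14.1 W m⁻².
Energy balance: absorbed = emitted ⇒ πR²·S(1−A) = 4πR²·σT_eq⁴, so T_eq⁴ = S(1−A)/(4σ).
T_eq = [14.1 × 0.27 / (4 × 5.67×10⁻⁸)]^(1/4) = (1.68×10⁷)^(1/4) = 64.0 K.

T_eq ≈ 64.0 K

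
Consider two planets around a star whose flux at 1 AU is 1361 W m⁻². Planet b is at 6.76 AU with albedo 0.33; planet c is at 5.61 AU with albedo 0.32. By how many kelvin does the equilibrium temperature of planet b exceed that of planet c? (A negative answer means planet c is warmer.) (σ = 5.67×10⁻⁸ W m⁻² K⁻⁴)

ΔT ≈ -9.9 K

T_eq = [S₀(1−A)/(4σd²)]^(1/4), so T ∝ (1−A)^(1/4) / √d.
T₁ = [1361×0.67/(4×5.67×10⁻⁸×6.76²)]^(1/4) = 96.85 K.
T₂ = [1361×0.68/(4×5.67×10⁻⁸×5.61²)]^(1/4) = 106.71 K.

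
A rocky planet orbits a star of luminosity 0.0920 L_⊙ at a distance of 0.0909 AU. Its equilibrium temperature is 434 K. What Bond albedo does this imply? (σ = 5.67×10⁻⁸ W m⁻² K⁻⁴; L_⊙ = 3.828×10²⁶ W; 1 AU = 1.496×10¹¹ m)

d = 0.0909 AU = 1.36×10¹⁰ m.
L = 0.0920 × 3.828×10²⁶ = 3.52×10²⁵ W.
Flux: S = L/(4πd²) = 3.52×10²⁵/(4π×(1.36×10¹⁰)²) = 1.52×10⁴ W m⁻².
From T_eq⁴ = S(1−A)/(4σ): 1−A = 4σT_eq⁴/S.
1−A = 4 × 5.67×10⁻⁸ × (434)⁴ / 1.52×10⁴ = 0.531.

A ≈ 0.47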